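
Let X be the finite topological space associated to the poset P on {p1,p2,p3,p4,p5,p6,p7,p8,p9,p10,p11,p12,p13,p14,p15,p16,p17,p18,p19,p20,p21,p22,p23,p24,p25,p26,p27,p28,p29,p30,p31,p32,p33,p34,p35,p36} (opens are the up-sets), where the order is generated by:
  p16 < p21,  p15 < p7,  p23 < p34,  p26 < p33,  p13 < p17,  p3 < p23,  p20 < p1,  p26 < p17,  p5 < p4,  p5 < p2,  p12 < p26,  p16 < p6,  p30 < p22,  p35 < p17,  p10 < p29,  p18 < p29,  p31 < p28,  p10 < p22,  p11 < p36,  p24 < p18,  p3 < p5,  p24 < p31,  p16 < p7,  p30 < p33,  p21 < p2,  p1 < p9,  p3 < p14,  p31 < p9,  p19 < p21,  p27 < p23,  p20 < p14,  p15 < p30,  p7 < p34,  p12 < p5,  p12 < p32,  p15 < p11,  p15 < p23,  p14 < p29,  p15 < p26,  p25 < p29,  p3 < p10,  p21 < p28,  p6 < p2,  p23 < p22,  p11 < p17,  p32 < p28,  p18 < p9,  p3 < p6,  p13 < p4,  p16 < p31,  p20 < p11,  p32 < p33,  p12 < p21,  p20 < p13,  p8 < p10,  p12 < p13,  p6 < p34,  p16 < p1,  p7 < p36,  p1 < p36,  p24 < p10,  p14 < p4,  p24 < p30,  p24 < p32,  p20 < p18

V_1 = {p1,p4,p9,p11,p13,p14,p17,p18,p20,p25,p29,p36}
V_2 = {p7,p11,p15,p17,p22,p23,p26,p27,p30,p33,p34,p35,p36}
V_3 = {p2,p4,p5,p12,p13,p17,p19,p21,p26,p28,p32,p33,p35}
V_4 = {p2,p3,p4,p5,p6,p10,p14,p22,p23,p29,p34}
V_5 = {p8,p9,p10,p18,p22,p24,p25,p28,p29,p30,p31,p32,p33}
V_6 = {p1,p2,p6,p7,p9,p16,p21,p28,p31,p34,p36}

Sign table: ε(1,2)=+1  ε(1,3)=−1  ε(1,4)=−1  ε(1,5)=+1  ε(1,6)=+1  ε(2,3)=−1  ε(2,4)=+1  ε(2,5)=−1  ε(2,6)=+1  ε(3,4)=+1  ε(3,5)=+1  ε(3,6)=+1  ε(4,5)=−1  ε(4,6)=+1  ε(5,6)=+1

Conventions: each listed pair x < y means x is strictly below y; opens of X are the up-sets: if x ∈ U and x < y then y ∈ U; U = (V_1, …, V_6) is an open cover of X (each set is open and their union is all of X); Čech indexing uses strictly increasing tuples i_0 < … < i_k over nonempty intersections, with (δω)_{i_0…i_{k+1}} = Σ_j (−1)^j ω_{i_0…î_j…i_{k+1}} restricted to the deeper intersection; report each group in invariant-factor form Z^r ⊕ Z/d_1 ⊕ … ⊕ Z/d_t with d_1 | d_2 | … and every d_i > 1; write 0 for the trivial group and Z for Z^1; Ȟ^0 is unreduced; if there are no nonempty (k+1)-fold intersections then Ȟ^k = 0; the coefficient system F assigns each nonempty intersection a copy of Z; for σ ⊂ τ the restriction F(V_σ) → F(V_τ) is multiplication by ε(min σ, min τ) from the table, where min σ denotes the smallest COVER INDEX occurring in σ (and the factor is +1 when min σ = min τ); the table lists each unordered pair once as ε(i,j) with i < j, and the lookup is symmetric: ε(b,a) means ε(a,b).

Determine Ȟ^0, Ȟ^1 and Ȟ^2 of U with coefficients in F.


Ȟ^0 ≅ 0; Ȟ^1 ≅ Z/2; Ȟ^2 ≅ Z

nonempty overlaps:
  V12={p11,p17,p36} V13={p4,p13,p17} V14={p4,p14,p29} V15={p9,p18,p25,p29} V16={p1,p9,p36} V23={p17,p26,p33,p35} V24={p22,p23,p34} V25={p22,p30,p33} V26={p7,p34,p36} V34={p2,p4,p5} V35={p28,p32,p33} V36={p2,p21,p28} V45={p10,p22,p29} V46={p2,p6,p34} V56={p9,p28,p31}
  V123={p17} V126={p36} V134={p4} V145={p29} V156={p9} V235={p33} V245={p22} V246={p34} V346={p2} V356={p28}
C dims 6,15,10; δ0: rk 6, SNF 1^5·2; δ1: rk 9, SNF 1^9
degree 0: 6−6−0 = 0 → Ȟ^0 ≅ 0
degree 1: 15−9−6 = 0 plus torsion [2] → Ȟ^1 ≅ Z/2
degree 2: 10−0−9 = 1 → Ȟ^2 ≅ Z


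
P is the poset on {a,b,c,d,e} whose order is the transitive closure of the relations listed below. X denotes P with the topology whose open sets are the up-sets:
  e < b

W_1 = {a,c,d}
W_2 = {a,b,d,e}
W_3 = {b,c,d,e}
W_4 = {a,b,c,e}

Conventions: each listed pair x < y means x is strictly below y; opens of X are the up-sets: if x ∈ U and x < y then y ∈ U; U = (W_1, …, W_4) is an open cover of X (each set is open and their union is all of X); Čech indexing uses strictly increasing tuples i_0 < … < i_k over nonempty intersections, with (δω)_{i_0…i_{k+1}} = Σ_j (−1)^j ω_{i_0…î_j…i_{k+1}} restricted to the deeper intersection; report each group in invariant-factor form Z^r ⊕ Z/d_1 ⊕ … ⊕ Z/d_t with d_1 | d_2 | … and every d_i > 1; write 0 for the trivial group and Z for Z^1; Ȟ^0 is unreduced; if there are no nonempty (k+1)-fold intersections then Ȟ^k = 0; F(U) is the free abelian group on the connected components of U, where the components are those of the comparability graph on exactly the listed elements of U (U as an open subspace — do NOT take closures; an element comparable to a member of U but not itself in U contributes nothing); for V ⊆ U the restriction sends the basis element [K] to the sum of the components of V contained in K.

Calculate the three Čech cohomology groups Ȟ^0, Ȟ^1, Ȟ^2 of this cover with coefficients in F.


intersection data:
  W12={a,d} W13={c,d} W14={a,c} W23={b,d,e} W24={a,b,e} W34={b,c,e}
  W123={d} W124={a} W134={c} W234={b,e}
components per intersection:
  W1: {a} {c} {d}
  W2: {a} {b,e} {d}
  W3: {b,e} {c} {d}
  W4: {a} {b,e} {c}
  W12: {a} {d}
  W13: {c} {d}
  W14: {a} {c}
  W23: {b,e} {d}
  W24: {a} {b,e}
  W34: {b,e} {c}
  W123: {d}
  W124: {a}
  W134: {c}
  W234: {b,e}
C dims 12,12,4; δ0: rk 8, SNF 1^8; δ1: rk 4, SNF 1^4
Ȟ^0 = (12 − 8) − 0 = 4, so Ȟ^0 ≅ Z^4
Ȟ^1 = (12 − 4) − 8 = 0, so Ȟ^1 ≅ 0
Ȟ^2 = (4 − 0) − 4 = 0, so Ȟ^2 ≅ 0

Ȟ^0 = Z^4,  Ȟ^1 = 0,  Ȟ^2 = 0


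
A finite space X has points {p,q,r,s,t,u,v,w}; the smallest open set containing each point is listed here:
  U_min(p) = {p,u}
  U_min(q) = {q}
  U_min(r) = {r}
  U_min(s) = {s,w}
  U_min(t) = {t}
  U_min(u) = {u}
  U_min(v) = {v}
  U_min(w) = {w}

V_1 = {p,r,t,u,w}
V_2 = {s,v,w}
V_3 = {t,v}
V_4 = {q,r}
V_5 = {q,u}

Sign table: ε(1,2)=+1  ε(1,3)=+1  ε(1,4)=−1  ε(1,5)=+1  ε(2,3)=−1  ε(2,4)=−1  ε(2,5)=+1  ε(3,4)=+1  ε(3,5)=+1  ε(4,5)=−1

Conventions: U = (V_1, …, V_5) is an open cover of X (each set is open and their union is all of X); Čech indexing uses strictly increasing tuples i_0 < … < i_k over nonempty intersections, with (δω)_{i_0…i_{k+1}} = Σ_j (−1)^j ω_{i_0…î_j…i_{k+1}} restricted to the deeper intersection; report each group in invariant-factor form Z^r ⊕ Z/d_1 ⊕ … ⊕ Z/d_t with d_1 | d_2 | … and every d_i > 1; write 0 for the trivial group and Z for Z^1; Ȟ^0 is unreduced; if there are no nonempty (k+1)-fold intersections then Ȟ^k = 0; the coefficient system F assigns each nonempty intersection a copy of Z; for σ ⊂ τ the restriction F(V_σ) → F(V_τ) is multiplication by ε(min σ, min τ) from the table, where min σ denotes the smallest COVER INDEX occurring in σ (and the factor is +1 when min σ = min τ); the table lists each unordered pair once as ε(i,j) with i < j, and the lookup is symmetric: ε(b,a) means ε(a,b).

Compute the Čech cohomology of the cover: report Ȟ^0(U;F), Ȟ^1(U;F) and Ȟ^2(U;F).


Ȟ^0 ≅ 0; Ȟ^1 ≅ Z ⊕ Z/2; Ȟ^2 ≅ 0

nonempty overlaps:
  V12={w} V13={t} V14={r} V15={u} V23={v} V45={q}
C dims 5,6; δ0: rk 5, SNF 1^4·2
degree 0: 5−5−0 = 0 → Ȟ^0 ≅ 0
degree 1: 6−0−5 = 1 plus torsion [2] → Ȟ^1 ≅ Z ⊕ Z/2
degree 2: 0−0−0 = 0 → Ȟ^2 ≅ 0


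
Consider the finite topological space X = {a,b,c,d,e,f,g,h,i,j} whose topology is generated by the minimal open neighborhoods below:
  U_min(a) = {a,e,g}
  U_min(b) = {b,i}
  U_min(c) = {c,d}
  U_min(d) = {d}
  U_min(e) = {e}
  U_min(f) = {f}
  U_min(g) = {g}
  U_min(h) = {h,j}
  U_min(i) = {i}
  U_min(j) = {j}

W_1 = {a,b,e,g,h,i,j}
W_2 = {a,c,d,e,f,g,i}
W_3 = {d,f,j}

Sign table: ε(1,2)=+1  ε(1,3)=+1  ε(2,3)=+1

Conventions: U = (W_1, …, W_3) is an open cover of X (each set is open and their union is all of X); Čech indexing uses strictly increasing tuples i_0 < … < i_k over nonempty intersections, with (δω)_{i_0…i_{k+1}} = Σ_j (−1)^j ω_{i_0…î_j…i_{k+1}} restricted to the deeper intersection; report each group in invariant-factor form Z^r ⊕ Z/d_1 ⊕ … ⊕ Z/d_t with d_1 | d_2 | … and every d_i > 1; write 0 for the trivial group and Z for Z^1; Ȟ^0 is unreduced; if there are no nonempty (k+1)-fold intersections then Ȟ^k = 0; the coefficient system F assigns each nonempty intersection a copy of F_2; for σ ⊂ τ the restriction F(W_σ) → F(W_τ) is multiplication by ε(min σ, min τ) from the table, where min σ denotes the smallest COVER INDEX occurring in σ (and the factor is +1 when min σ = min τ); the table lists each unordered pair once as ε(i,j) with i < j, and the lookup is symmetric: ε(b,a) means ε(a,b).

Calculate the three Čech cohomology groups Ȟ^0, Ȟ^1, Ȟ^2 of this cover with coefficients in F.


Ȟ^0 ≅ Z/2; Ȟ^1 ≅ Z/2; Ȟ^2 ≅ 0

nerve simplices:
  W12={a,e,g,i} W13={j} W23={d,f}
C dims 3,3; δ0: rk_F2 2
degree 0: 3−2−0 = 1 → Ȟ^0 ≅ Z/2
degree 1: 3−0−2 = 1 → Ȟ^1 ≅ Z/2
degree 2: 0−0−0 = 0 → Ȟ^2 ≅ 0


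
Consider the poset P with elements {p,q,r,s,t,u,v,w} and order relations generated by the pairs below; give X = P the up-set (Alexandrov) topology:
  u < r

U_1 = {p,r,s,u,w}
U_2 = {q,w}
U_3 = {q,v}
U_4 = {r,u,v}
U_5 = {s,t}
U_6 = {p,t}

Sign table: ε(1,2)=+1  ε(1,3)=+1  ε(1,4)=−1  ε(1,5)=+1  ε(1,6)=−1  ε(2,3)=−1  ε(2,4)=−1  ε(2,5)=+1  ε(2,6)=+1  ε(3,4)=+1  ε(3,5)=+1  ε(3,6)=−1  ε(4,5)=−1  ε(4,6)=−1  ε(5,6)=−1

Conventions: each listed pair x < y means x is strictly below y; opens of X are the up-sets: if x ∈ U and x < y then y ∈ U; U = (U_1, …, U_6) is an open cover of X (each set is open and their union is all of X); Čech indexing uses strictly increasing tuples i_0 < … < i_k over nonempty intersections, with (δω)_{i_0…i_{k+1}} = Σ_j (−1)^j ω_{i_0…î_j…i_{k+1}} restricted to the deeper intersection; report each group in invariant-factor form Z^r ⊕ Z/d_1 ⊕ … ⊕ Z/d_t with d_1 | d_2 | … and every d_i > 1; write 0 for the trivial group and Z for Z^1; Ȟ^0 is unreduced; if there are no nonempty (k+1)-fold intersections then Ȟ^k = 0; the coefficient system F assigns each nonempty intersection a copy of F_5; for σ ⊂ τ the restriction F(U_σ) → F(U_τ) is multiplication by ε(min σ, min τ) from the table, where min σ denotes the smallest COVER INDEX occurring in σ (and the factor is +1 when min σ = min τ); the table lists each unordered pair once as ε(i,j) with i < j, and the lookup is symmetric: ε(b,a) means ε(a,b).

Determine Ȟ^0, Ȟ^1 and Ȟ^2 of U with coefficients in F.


nerve simplices:
  U12={w} U14={r,u} U15={s} U16={p} U23={q} U34={v} U56={t}
C dims 6,7; δ0: rk_F5 5
degree 0: 6−5−0 = 1 → Ȟ^0 ≅ Z/5
degree 1: 7−0−5 = 2 → Ȟ^1 ≅ Z/5 ⊕ Z/5
degree 2: 0−0−0 = 0 → Ȟ^2 ≅ 0

Ȟ^0 = Z/5, Ȟ^1 = Z/5 ⊕ Z/5, Ȟ^2 = 0


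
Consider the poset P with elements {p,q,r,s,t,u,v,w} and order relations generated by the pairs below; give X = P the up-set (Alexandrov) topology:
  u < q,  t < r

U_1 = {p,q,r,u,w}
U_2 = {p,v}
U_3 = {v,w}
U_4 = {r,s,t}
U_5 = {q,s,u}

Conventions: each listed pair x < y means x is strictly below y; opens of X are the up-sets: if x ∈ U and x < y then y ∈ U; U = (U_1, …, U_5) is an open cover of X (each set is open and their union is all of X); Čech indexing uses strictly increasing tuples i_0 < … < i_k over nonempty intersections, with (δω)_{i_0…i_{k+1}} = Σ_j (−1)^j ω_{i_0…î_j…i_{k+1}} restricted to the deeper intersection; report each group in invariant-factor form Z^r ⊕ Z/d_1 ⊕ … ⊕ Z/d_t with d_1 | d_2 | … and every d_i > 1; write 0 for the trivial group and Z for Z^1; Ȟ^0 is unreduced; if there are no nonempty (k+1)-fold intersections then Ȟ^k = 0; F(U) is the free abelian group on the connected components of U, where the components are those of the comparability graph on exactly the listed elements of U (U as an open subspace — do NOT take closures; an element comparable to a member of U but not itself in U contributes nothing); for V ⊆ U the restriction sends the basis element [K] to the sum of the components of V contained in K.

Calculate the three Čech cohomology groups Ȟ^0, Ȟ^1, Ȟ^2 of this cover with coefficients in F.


nonempty intersections:
  U12={p} U13={w} U14={r} U15={q,u} U23={v} U45={s}
components per intersection:
  U1: {p} {q,u} {r} {w}
  U2: {p} {v}
  U3: {v} {w}
  U4: {r,t} {s}
  U5: {q,u} {s}
  U12: {p}
  U13: {w}
  U14: {r}
  U15: {q,u}
  U23: {v}
  U45: {s}
C dims 12,6; δ0: rk 6, SNF 1^6
Ȟ^0: (12−6)−0=6 ⇒ Z^6
Ȟ^1: (6−0)−6=0 ⇒ 0
Ȟ^2: (0−0)−0=0 ⇒ 0

Ȟ^0(U;F) ≅ Z^6; Ȟ^1(U;F) ≅ 0; Ȟ^2(U;F) ≅ 0


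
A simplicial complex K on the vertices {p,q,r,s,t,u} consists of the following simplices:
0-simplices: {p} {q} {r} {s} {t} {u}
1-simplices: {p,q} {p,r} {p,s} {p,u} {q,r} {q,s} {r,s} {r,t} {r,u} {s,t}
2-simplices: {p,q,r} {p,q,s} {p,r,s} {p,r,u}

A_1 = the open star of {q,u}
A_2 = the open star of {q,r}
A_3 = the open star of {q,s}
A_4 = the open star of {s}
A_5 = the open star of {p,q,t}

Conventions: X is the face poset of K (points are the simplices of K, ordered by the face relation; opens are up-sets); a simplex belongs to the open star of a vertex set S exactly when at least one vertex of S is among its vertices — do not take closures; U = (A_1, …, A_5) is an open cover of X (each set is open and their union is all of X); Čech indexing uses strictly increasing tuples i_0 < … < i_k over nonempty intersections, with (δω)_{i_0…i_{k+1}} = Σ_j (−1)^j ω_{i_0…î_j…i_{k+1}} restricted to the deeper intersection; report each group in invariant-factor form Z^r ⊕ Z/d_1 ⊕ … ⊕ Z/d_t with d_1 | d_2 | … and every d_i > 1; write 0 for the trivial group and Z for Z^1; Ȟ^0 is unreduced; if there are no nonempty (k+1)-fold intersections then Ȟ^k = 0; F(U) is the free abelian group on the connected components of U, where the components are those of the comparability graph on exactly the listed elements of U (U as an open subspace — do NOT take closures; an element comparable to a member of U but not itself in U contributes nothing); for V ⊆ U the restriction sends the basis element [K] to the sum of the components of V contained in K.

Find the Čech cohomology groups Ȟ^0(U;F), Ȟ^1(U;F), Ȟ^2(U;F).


Ȟ^0 ≅ Z,  Ȟ^1 ≅ Z,  Ȟ^2 ≅ 0

nerve simplices:
  A1={{q},{u},{p,q},{p,u},{q,r},{q,s},{r,u},{p,q,r},{p,q,s},{p,r,u}} A2={{q},{r},{p,q},{p,r},{q,r},{q,s},{r,s},{r,t},{r,u},{p,q,r},{p,q,s},{p,r,s},{p,r,u}} A3={{q},{s},{p,q},{p,s},{q,r},{q,s},{r,s},{s,t},{p,q,r},{p,q,s},{p,r,s}} A4={{s},{p,s},{q,s},{r,s},{s,t},{p,q,s},{p,r,s}} A5={{p},{q},{t},{p,q},{p,r},{p,s},{p,u},{q,r},{q,s},{r,t},{s,t},{p,q,r},{p,q,s},{p,r,s},{p,r,u}}
  A12={{q},{p,q},{q,r},{q,s},{r,u},{p,q,r},{p,q,s},{p,r,u}} A13={{q},{p,q},{q,r},{q,s},{p,q,r},{p,q,s}} A14={{q,s},{p,q,s}} A15={{q},{p,q},{p,u},{q,r},{q,s},{p,q,r},{p,q,s},{p,r,u}} A23={{q},{p,q},{q,r},{q,s},{r,s},{p,q,r},{p,q,s},{p,r,s}} A24={{q,s},{r,s},{p,q,s},{p,r,s}} A25={{q},{p,q},{p,r},{q,r},{q,s},{r,t},{p,q,r},{p,q,s},{p,r,s},{p,r,u}} A34={{s},{p,s},{q,s},{r,s},{s,t},{p,q,s},{p,r,s}} A35={{q},{p,q},{p,s},{q,r},{q,s},{s,t},{p,q,r},{p,q,s},{p,r,s}} A45={{p,s},{q,s},{s,t},{p,q,s},{p,r,s}}
  A123={{q},{p,q},{q,r},{q,s},{p,q,r},{p,q,s}} A124={{q,s},{p,q,s}} A125={{q},{p,q},{q,r},{q,s},{p,q,r},{p,q,s},{p,r,u}} A134={{q,s},{p,q,s}} A135={{q},{p,q},{q,r},{q,s},{p,q,r},{p,q,s}} A145={{q,s},{p,q,s}} A234={{q,s},{r,s},{p,q,s},{p,r,s}} A235={{q},{p,q},{q,r},{q,s},{p,q,r},{p,q,s},{p,r,s}} A245={{q,s},{p,q,s},{p,r,s}} A345={{p,s},{q,s},{s,t},{p,q,s},{p,r,s}}
  A1234={{q,s},{p,q,s}} A1235={{q},{p,q},{q,r},{q,s},{p,q,r},{p,q,s}} A1245={{q,s},{p,q,s}} A1345={{q,s},{p,q,s}} A2345={{q,s},{p,q,s},{p,r,s}}
  A12345={{q,s},{p,q,s}}
components per intersection:
  A1: {{q},{p,q},{q,r},{q,s},{p,q,r},{p,q,s}} {{u},{p,u},{r,u},{p,r,u}}
  A2: {{q},{r},{p,q},{p,r},{q,r},{q,s},{r,s},{r,t},{r,u},{p,q,r},{p,q,s},{p,r,s},{p,r,u}}
  A3: {{q},{s},{p,q},{p,s},{q,r},{q,s},{r,s},{s,t},{p,q,r},{p,q,s},{p,r,s}}
  A4: {{s},{p,s},{q,s},{r,s},{s,t},{p,q,s},{p,r,s}}
  A5: {{p},{q},{p,q},{p,r},{p,s},{p,u},{q,r},{q,s},{p,q,r},{p,q,s},{p,r,s},{p,r,u}} {{t},{r,t},{s,t}}
  A12: {{q},{p,q},{q,r},{q,s},{p,q,r},{p,q,s}} {{r,u},{p,r,u}}
  A13: {{q},{p,q},{q,r},{q,s},{p,q,r},{p,q,s}}
  A14: {{q,s},{p,q,s}}
  A15: {{q},{p,q},{q,r},{q,s},{p,q,r},{p,q,s}} {{p,u},{p,r,u}}
  A23: {{q},{p,q},{q,r},{q,s},{p,q,r},{p,q,s}} {{r,s},{p,r,s}}
  A24: {{q,s},{p,q,s}} {{r,s},{p,r,s}}
  A25: {{q},{p,q},{p,r},{q,r},{q,s},{p,q,r},{p,q,s},{p,r,s},{p,r,u}} {{r,t}}
  A34: {{s},{p,s},{q,s},{r,s},{s,t},{p,q,s},{p,r,s}}
  A35: {{q},{p,q},{p,s},{q,r},{q,s},{p,q,r},{p,q,s},{p,r,s}} {{s,t}}
  A45: {{p,s},{q,s},{p,q,s},{p,r,s}} {{s,t}}
  A123: {{q},{p,q},{q,r},{q,s},{p,q,r},{p,q,s}}
  A124: {{q,s},{p,q,s}}
  A125: {{q},{p,q},{q,r},{q,s},{p,q,r},{p,q,s}} {{p,r,u}}
  A134: {{q,s},{p,q,s}}
  A135: {{q},{p,q},{q,r},{q,s},{p,q,r},{p,q,s}}
  A145: {{q,s},{p,q,s}}
  A234: {{q,s},{p,q,s}} {{r,s},{p,r,s}}
  A235: {{q},{p,q},{q,r},{q,s},{p,q,r},{p,q,s}} {{p,r,s}}
  A245: {{q,s},{p,q,s}} {{p,r,s}}
  A345: {{p,s},{q,s},{p,q,s},{p,r,s}} {{s,t}}
  A1234: {{q,s},{p,q,s}}
  A1235: {{q},{p,q},{q,r},{q,s},{p,q,r},{p,q,s}}
  A1245: {{q,s},{p,q,s}}
  A1345: {{q,s},{p,q,s}}
  A2345: {{q,s},{p,q,s}} {{p,r,s}}
  A12345: {{q,s},{p,q,s}}
C dims 7,17,15,6; δ0: rk 6, SNF 1^6; δ1: rk 10, SNF 1^10; δ2: rk 5, SNF 1^5
degree 0: 7−6−0 = 1 → Ȟ^0 ≅ Z
degree 1: 17−10−6 = 1 → Ȟ^1 ≅ Z
degree 2: 15−5−10 = 0 → Ȟ^2 ≅ 0


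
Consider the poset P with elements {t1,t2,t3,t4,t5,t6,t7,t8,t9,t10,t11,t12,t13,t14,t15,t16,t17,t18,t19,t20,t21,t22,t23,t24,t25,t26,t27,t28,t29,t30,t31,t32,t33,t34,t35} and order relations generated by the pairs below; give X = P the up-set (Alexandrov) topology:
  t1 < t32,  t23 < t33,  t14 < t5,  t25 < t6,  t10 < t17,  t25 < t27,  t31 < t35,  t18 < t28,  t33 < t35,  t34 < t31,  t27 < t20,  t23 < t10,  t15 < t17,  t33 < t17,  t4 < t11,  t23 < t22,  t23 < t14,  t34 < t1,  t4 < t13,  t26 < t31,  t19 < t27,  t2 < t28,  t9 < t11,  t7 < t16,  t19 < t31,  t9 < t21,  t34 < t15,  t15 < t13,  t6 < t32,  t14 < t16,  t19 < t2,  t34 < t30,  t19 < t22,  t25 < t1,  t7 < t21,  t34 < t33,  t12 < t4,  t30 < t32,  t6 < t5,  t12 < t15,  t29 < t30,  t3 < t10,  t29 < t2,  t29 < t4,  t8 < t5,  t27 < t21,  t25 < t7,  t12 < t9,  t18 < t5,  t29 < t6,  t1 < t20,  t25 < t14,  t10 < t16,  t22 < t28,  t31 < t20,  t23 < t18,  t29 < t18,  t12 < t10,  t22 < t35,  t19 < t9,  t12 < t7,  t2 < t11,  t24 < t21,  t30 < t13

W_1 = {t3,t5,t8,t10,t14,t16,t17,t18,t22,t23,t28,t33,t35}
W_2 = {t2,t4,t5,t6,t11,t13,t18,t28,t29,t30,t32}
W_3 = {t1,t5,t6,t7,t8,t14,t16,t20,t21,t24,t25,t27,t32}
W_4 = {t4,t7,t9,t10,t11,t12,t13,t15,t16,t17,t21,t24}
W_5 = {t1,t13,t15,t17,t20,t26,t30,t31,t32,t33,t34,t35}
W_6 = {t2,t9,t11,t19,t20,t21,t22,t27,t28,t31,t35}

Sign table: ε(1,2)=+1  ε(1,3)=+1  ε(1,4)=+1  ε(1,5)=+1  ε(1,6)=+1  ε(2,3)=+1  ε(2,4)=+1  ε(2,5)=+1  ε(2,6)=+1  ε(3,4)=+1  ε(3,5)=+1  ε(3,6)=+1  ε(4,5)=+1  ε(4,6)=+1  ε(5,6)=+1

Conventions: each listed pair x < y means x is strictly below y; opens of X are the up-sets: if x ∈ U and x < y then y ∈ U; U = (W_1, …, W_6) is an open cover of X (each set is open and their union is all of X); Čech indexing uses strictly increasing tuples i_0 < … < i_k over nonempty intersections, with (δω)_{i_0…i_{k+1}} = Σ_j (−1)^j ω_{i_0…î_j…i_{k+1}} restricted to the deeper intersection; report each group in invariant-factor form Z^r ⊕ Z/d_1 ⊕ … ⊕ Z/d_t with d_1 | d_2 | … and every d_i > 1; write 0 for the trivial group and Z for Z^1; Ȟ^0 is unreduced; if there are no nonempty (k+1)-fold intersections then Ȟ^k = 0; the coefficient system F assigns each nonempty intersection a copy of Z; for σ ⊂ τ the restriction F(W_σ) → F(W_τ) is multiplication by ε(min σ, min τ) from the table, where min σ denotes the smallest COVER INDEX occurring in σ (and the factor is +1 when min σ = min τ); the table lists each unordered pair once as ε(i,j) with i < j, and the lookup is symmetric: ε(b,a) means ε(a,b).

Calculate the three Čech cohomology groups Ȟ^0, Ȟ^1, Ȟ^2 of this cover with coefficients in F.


nerve simplices:
  W12={t5,t18,t28} W13={t5,t8,t14,t16} W14={t10,t16,t17} W15={t17,t33,t35} W16={t22,t28,t35} W23={t5,t6,t32} W24={t4,t11,t13} W25={t13,t30,t32} W26={t2,t11,t28} W34={t7,t16,t21,t24} W35={t1,t20,t32} W36={t20,t21,t27} W45={t13,t15,t17} W46={t9,t11,t21} W56={t20,t31,t35}
  W123={t5} W126={t28} W134={t16} W145={t17} W156={t35} W235={t32} W245={t13} W246={t11} W346={t21} W356={t20}
C dims 6,15,10; δ0: rk 5, SNF 1^5; δ1: rk 10, SNF 1^9·2
degree 0: 6−5−0 = 1 → Ȟ^0 ≅ Z
degree 1: 15−10−5 = 0 → Ȟ^1 ≅ 0
degree 2: 10−0−10 = 0 plus torsion [2] → Ȟ^2 ≅ Z/2

Ȟ^0 ≅ Z, Ȟ^1 ≅ 0, Ȟ^2 ≅ Z/2


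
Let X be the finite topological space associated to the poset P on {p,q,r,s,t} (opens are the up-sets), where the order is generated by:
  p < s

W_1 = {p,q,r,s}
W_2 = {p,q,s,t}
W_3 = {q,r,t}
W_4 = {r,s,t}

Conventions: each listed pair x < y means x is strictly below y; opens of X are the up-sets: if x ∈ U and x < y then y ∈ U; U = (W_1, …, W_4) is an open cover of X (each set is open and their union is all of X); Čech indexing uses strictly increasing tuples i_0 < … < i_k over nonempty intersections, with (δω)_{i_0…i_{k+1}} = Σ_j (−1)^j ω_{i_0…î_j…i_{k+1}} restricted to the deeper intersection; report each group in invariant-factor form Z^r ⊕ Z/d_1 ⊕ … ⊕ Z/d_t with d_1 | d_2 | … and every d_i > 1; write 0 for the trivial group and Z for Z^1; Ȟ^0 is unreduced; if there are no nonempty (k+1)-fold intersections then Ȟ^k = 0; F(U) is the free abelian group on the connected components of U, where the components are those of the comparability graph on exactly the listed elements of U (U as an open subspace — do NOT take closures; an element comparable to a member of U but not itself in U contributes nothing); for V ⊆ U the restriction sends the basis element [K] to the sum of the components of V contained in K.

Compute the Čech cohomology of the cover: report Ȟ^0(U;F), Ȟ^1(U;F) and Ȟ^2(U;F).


Ȟ^0(U;F) ≅ Z^4; Ȟ^1(U;F) ≅ 0; Ȟ^2(U;F) ≅ 0

nerve of the cover:
  W12={p,q,s} W13={q,r} W14={r,s} W23={q,t} W24={s,t} W34={r,t}
  W123={q} W124={s} W134={r} W234={t}
components per intersection:
  W1: {p,s} {q} {r}
  W2: {p,s} {q} {t}
  W3: {q} {r} {t}
  W4: {r} {s} {t}
  W12: {p,s} {q}
  W13: {q} {r}
  W14: {r} {s}
  W23: {q} {t}
  W24: {s} {t}
  W34: {r} {t}
  W123: {q}
  W124: {s}
  W134: {r}
  W234: {t}
C dims 12,12,4; δ0: rk 8, SNF 1^8; δ1: rk 4, SNF 1^4
Ȟ^0 = (12 − 8) − 0 = 4, so Ȟ^0 ≅ Z^4
Ȟ^1 = (12 − 4) − 8 = 0, so Ȟ^1 ≅ 0
Ȟ^2 = (4 − 0) − 4 = 0, so Ȟ^2 ≅ 0


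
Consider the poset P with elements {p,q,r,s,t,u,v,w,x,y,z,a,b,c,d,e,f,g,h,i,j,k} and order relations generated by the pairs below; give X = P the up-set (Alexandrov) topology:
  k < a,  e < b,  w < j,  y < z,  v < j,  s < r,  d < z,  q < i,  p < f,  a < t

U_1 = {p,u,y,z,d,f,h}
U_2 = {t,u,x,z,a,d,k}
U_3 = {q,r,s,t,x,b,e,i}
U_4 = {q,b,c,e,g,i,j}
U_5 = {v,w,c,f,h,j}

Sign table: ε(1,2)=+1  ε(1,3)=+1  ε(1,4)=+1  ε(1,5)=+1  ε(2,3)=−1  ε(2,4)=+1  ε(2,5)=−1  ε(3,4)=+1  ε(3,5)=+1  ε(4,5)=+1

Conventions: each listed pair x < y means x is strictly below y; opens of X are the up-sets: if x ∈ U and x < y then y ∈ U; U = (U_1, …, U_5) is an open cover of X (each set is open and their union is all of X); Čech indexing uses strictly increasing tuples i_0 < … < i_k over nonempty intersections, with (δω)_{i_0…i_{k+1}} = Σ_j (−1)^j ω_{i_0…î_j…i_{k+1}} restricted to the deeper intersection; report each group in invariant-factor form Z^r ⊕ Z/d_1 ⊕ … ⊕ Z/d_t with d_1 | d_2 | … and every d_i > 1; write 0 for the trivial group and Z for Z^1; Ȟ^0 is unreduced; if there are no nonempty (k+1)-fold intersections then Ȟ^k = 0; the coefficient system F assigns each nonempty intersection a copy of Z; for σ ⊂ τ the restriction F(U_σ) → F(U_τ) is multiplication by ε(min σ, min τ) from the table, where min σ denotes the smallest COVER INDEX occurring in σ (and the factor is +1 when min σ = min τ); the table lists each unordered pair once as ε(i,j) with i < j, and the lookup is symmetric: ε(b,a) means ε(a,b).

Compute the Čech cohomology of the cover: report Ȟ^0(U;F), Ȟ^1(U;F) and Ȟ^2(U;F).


cover nerve:
  U12={u,z,d} U15={f,h} U23={t,x} U34={q,b,e,i} U45={c,j}
C dims 5,5; δ0: rk 5, SNF 1^4·2
Ȟ^0: (5−5)−0=0 ⇒ 0
Ȟ^1: (5−0)−5=0 plus torsion [2] ⇒ Z/2
Ȟ^2: (0−0)−0=0 ⇒ 0

Ȟ^0 = 0, Ȟ^1 = Z/2 and Ȟ^2 = 0


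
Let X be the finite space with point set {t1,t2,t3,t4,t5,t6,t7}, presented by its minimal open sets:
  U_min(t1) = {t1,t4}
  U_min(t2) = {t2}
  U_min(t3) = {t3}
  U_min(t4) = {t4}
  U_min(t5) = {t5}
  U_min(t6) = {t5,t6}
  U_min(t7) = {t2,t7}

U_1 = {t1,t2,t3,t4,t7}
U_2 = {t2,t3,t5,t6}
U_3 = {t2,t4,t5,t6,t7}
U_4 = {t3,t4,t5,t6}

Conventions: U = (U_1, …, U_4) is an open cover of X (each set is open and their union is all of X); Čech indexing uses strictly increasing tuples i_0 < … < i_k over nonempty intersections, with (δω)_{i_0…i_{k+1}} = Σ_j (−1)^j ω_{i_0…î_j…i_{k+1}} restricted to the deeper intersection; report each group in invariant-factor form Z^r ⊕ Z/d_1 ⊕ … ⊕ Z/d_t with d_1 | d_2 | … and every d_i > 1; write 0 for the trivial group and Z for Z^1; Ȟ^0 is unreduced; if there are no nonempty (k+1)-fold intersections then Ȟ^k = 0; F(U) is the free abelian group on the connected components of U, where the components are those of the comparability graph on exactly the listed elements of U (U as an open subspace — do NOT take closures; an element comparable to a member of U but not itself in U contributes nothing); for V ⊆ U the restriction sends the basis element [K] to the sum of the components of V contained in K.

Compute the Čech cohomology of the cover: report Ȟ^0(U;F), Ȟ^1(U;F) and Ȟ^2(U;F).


intersection data:
  U12={t2,t3} U13={t2,t4,t7} U14={t3,t4} U23={t2,t5,t6} U24={t3,t5,t6} U34={t4,t5,t6}
  U123={t2} U124={t3} U134={t4} U234={t5,t6}
components per intersection:
  U1: {t1,t4} {t2,t7} {t3}
  U2: {t2} {t3} {t5,t6}
  U3: {t2,t7} {t4} {t5,t6}
  U4: {t3} {t4} {t5,t6}
  U12: {t2} {t3}
  U13: {t2,t7} {t4}
  U14: {t3} {t4}
  U23: {t2} {t5,t6}
  U24: {t3} {t5,t6}
  U34: {t4} {t5,t6}
  U123: {t2}
  U124: {t3}
  U134: {t4}
  U234: {t5,t6}
C dims 12,12,4; δ0: rk 8, SNF 1^8; δ1: rk 4, SNF 1^4
Ȟ^0 = (12 − 8) − 0 = 4, so Ȟ^0 ≅ Z^4
Ȟ^1 = (12 − 4) − 8 = 0, so Ȟ^1 ≅ 0
Ȟ^2 = (4 − 0) − 4 = 0, so Ȟ^2 ≅ 0

Ȟ^0(U;F) ≅ Z^4, Ȟ^1(U;F) ≅ 0 and Ȟ^2(U;F) ≅ 0


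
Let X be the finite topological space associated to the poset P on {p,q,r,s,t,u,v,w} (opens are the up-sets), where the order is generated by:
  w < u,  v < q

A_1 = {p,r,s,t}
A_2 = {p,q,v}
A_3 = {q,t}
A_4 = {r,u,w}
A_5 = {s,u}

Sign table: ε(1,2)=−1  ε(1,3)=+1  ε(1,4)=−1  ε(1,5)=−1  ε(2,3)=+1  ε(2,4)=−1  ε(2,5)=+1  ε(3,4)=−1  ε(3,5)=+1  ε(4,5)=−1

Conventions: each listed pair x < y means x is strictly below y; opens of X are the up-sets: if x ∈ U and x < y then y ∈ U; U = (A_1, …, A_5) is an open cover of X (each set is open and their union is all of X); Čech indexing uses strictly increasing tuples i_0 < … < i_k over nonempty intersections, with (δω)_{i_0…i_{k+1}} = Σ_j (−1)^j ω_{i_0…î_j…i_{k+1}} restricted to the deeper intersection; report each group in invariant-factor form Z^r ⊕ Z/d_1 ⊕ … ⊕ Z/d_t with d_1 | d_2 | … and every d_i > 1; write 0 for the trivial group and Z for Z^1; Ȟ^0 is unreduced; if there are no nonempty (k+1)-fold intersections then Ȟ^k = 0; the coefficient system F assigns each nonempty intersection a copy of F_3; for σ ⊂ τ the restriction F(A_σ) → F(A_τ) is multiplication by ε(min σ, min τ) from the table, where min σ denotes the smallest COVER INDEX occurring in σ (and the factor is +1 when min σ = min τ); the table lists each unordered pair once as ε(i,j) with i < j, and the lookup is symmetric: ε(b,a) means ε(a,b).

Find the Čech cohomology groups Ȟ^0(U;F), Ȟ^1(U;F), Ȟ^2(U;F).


Ȟ^0(U;F) ≅ 0,  Ȟ^1(U;F) ≅ Z/3,  Ȟ^2(U;F) ≅ 0

intersection data:
  A12={p} A13={t} A14={r} A15={s} A23={q} A45={u}
C dims 5,6; δ0: rk_F3 5
Ȟ^0 = (5 − 5) − 0 = 0, so Ȟ^0 ≅ 0
Ȟ^1 = (6 − 0) − 5 = 1, so Ȟ^1 ≅ Z/3
Ȟ^2 = (0 − 0) − 0 = 0, so Ȟ^2 ≅ 0


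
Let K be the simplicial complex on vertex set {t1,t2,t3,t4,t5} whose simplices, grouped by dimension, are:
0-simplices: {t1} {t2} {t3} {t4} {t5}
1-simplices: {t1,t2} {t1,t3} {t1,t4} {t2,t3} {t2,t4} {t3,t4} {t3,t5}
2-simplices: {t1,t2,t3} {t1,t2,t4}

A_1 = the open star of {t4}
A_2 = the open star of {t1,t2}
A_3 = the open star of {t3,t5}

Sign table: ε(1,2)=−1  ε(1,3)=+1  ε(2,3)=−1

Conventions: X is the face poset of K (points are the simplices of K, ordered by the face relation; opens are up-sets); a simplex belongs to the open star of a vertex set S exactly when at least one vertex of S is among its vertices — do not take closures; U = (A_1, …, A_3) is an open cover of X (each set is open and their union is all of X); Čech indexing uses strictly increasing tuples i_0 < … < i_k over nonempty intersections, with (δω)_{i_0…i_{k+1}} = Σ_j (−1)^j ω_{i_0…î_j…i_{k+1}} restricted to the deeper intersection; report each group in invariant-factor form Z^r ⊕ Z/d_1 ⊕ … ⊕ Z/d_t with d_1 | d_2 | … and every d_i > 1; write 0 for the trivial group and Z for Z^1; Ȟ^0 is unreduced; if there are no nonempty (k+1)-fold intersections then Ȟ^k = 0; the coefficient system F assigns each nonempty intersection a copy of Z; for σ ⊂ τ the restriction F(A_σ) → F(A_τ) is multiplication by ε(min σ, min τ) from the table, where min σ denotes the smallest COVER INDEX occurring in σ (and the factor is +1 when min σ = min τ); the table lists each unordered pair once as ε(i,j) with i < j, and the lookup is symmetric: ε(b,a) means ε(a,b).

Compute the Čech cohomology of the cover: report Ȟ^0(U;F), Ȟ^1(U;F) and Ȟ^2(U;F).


intersection data:
  A1={{t4},{t1,t4},{t2,t4},{t3,t4},{t1,t2,t4}} A2={{t1},{t2},{t1,t2},{t1,t3},{t1,t4},{t2,t3},{t2,t4},{t1,t2,t3},{t1,t2,t4}} A3={{t3},{t5},{t1,t3},{t2,t3},{t3,t4},{t3,t5},{t1,t2,t3}}
  A12={{t1,t4},{t2,t4},{t1,t2,t4}} A13={{t3,t4}} A23={{t1,t3},{t2,t3},{t1,t2,t3}}
C dims 3,3; δ0: rk 2, SNF 1^2
Ȟ^0 = (3 − 2) − 0 = 1, so Ȟ^0 ≅ Z
Ȟ^1 = (3 − 0) − 2 = 1, so Ȟ^1 ≅ Z
Ȟ^2 = (0 − 0) − 0 = 0, so Ȟ^2 ≅ 0

Ȟ^0 = Z,  Ȟ^1 = Z,  Ȟ^2 = 0


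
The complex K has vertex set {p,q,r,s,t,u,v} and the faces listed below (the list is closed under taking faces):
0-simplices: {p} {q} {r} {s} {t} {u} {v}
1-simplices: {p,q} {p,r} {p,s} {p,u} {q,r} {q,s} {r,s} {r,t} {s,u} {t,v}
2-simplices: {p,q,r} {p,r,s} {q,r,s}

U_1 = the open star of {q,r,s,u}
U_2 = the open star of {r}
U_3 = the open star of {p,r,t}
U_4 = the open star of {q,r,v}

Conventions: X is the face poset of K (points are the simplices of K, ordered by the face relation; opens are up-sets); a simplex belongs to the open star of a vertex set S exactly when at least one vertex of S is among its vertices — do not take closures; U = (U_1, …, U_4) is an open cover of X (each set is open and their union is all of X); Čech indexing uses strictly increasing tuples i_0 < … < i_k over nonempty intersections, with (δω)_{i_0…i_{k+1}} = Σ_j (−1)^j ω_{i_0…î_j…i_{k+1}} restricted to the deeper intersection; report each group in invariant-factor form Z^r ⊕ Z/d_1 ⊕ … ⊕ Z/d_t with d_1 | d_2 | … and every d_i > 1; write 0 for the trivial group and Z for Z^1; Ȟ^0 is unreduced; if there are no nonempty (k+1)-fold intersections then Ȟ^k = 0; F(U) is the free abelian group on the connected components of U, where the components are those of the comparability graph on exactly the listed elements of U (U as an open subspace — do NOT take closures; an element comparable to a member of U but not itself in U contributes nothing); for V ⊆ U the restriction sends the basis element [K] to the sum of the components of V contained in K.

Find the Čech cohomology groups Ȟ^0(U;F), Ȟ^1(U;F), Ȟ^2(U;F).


nonempty overlaps:
  U1={{q},{r},{s},{u},{p,q},{p,r},{p,s},{p,u},{q,r},{q,s},{r,s},{r,t},{s,u},{p,q,r},{p,r,s},{q,r,s}} U2={{r},{p,r},{q,r},{r,s},{r,t},{p,q,r},{p,r,s},{q,r,s}} U3={{p},{r},{t},{p,q},{p,r},{p,s},{p,u},{q,r},{r,s},{r,t},{t,v},{p,q,r},{p,r,s},{q,r,s}} U4={{q},{r},{v},{p,q},{p,r},{q,r},{q,s},{r,s},{r,t},{t,v},{p,q,r},{p,r,s},{q,r,s}}
  U12={{r},{p,r},{q,r},{r,s},{r,t},{p,q,r},{p,r,s},{q,r,s}} U13={{r},{p,q},{p,r},{p,s},{p,u},{q,r},{r,s},{r,t},{p,q,r},{p,r,s},{q,r,s}} U14={{q},{r},{p,q},{p,r},{q,r},{q,s},{r,s},{r,t},{p,q,r},{p,r,s},{q,r,s}} U23={{r},{p,r},{q,r},{r,s},{r,t},{p,q,r},{p,r,s},{q,r,s}} U24={{r},{p,r},{q,r},{r,s},{r,t},{p,q,r},{p,r,s},{q,r,s}} U34={{r},{p,q},{p,r},{q,r},{r,s},{r,t},{t,v},{p,q,r},{p,r,s},{q,r,s}}
  U123={{r},{p,r},{q,r},{r,s},{r,t},{p,q,r},{p,r,s},{q,r,s}} U124={{r},{p,r},{q,r},{r,s},{r,t},{p,q,r},{p,r,s},{q,r,s}} U134={{r},{p,q},{p,r},{q,r},{r,s},{r,t},{p,q,r},{p,r,s},{q,r,s}} U234={{r},{p,r},{q,r},{r,s},{r,t},{p,q,r},{p,r,s},{q,r,s}}
  U1234={{r},{p,r},{q,r},{r,s},{r,t},{p,q,r},{p,r,s},{q,r,s}}
components per intersection:
  U1: {{q},{r},{s},{u},{p,q},{p,r},{p,s},{p,u},{q,r},{q,s},{r,s},{r,t},{s,u},{p,q,r},{p,r,s},{q,r,s}}
  U2: {{r},{p,r},{q,r},{r,s},{r,t},{p,q,r},{p,r,s},{q,r,s}}
  U3: {{p},{r},{t},{p,q},{p,r},{p,s},{p,u},{q,r},{r,s},{r,t},{t,v},{p,q,r},{p,r,s},{q,r,s}}
  U4: {{q},{r},{p,q},{p,r},{q,r},{q,s},{r,s},{r,t},{p,q,r},{p,r,s},{q,r,s}} {{v},{t,v}}
  U12: {{r},{p,r},{q,r},{r,s},{r,t},{p,q,r},{p,r,s},{q,r,s}}
  U13: {{r},{p,q},{p,r},{p,s},{q,r},{r,s},{r,t},{p,q,r},{p,r,s},{q,r,s}} {{p,u}}
  U14: {{q},{r},{p,q},{p,r},{q,r},{q,s},{r,s},{r,t},{p,q,r},{p,r,s},{q,r,s}}
  U23: {{r},{p,r},{q,r},{r,s},{r,t},{p,q,r},{p,r,s},{q,r,s}}
  U24: {{r},{p,r},{q,r},{r,s},{r,t},{p,q,r},{p,r,s},{q,r,s}}
  U34: {{r},{p,q},{p,r},{q,r},{r,s},{r,t},{p,q,r},{p,r,s},{q,r,s}} {{t,v}}
  U123: {{r},{p,r},{q,r},{r,s},{r,t},{p,q,r},{p,r,s},{q,r,s}}
  U124: {{r},{p,r},{q,r},{r,s},{r,t},{p,q,r},{p,r,s},{q,r,s}}
  U134: {{r},{p,q},{p,r},{q,r},{r,s},{r,t},{p,q,r},{p,r,s},{q,r,s}}
  U234: {{r},{p,r},{q,r},{r,s},{r,t},{p,q,r},{p,r,s},{q,r,s}}
  U1234: {{r},{p,r},{q,r},{r,s},{r,t},{p,q,r},{p,r,s},{q,r,s}}
C dims 5,8,4,1; δ0: rk 4, SNF 1^4; δ1: rk 3, SNF 1^3; δ2: rk 1, SNF 1^1
degree 0: 5−4−0 = 1 → Ȟ^0 ≅ Z
degree 1: 8−3−4 = 1 → Ȟ^1 ≅ Z
degree 2: 4−1−3 = 0 → Ȟ^2 ≅ 0

Ȟ^0 ≅ Z,  Ȟ^1 ≅ Z,  Ȟ^2 ≅ 0


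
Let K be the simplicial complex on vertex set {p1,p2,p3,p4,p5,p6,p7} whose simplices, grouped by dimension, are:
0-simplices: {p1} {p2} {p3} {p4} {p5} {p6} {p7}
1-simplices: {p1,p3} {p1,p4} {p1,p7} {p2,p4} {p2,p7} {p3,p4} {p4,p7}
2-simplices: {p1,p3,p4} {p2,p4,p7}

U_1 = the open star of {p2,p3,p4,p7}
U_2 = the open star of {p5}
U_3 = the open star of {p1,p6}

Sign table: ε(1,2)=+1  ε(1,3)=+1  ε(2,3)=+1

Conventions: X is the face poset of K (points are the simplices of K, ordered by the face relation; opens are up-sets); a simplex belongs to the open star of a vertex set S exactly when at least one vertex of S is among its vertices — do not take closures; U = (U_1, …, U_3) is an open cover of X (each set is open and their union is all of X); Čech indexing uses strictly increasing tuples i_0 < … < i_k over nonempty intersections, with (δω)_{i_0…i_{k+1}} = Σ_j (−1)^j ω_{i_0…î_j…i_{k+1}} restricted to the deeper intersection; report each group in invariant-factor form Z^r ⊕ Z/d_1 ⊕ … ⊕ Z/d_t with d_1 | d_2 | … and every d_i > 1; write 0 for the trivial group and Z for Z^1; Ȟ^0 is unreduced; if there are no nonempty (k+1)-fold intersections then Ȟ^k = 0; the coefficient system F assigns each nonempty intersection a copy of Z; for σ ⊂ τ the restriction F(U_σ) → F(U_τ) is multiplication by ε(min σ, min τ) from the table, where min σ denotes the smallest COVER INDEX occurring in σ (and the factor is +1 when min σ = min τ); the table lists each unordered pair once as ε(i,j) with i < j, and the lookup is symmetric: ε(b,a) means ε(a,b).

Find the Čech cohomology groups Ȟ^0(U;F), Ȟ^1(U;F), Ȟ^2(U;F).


nonempty overlaps:
  U1={{p2},{p3},{p4},{p7},{p1,p3},{p1,p4},{p1,p7},{p2,p4},{p2,p7},{p3,p4},{p4,p7},{p1,p3,p4},{p2,p4,p7}} U2={{p5}} U3={{p1},{p6},{p1,p3},{p1,p4},{p1,p7},{p1,p3,p4}}
  U13={{p1,p3},{p1,p4},{p1,p7},{p1,p3,p4}}
C dims 3,1; δ0: rk 1, SNF 1^1
degree 0: 3−1−0 = 2 → Ȟ^0 ≅ Z^2
degree 1: 1−0−1 = 0 → Ȟ^1 ≅ 0
degree 2: 0−0−0 = 0 → Ȟ^2 ≅ 0

Ȟ^0 = Z^2, Ȟ^1 = 0, Ȟ^2 = 0


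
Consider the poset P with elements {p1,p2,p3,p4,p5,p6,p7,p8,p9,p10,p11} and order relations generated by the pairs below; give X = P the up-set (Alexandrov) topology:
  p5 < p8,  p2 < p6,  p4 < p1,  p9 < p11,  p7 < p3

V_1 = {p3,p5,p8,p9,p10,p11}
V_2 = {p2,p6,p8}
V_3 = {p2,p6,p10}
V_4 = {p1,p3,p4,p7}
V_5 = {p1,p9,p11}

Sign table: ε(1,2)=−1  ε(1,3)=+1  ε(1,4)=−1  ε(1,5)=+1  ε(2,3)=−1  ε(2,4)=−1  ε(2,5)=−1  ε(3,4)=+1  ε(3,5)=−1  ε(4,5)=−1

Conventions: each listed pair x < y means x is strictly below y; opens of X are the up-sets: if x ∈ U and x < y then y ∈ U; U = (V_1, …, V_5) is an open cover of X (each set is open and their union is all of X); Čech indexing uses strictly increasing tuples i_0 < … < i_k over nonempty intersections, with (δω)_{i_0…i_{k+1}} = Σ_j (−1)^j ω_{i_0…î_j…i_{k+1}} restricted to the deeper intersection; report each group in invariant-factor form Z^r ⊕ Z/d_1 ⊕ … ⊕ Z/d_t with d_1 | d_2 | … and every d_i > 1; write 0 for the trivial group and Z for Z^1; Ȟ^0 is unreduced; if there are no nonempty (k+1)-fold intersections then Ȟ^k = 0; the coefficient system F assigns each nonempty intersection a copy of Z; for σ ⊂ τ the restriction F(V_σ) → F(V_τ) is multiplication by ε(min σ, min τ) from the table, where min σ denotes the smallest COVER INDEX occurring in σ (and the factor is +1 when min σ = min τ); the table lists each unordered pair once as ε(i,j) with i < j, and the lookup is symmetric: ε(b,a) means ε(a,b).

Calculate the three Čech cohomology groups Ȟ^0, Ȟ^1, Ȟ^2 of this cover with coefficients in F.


Ȟ^0 ≅ Z; Ȟ^1 ≅ Z^2; Ȟ^2 ≅ 0

nerve of the cover:
  V12={p8} V13={p10} V14={p3} V15={p9,p11} V23={p2,p6} V45={p1}
C dims 5,6; δ0: rk 4, SNF 1^4
Ȟ^0 = (5 − 4) − 0 = 1, so Ȟ^0 ≅ Z
Ȟ^1 = (6 − 0) − 4 = 2, so Ȟ^1 ≅ Z^2
Ȟ^2 = (0 − 0) − 0 = 0, so Ȟ^2 ≅ 0


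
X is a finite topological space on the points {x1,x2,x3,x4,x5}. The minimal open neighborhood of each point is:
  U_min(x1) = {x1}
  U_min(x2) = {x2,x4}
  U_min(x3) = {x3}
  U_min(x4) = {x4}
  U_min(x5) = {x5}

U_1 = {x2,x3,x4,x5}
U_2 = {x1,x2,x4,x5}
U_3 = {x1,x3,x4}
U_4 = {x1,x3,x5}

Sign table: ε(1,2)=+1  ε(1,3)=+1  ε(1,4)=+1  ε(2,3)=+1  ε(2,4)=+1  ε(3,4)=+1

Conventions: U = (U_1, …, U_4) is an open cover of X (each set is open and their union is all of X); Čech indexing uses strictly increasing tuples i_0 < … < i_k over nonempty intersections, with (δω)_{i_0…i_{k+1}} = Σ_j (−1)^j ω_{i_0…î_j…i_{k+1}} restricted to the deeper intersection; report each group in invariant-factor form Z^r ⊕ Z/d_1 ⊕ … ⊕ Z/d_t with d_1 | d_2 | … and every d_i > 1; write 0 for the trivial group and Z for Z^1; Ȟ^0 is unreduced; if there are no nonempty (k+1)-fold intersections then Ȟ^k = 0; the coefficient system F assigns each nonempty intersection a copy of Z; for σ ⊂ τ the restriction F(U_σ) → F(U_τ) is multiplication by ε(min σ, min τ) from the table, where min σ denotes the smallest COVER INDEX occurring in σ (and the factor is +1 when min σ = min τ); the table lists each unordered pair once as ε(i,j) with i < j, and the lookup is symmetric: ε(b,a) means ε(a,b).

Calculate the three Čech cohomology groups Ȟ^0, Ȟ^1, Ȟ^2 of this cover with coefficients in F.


Ȟ^0(U;F) ≅ Z, Ȟ^1(U;F) ≅ 0 and Ȟ^2(U;F) ≅ Z

nonempty intersections:
  U12={x2,x4,x5} U13={x3,x4} U14={x3,x5} U23={x1,x4} U24={x1,x5} U34={x1,x3}
  U123={x4} U124={x5} U134={x3} U234={x1}
C dims 4,6,4; δ0: rk 3, SNF 1^3; δ1: rk 3, SNF 1^3
Ȟ^0: (4−3)−0=1 ⇒ Z
Ȟ^1: (6−3)−3=0 ⇒ 0
Ȟ^2: (4−0)−3=1 ⇒ Z


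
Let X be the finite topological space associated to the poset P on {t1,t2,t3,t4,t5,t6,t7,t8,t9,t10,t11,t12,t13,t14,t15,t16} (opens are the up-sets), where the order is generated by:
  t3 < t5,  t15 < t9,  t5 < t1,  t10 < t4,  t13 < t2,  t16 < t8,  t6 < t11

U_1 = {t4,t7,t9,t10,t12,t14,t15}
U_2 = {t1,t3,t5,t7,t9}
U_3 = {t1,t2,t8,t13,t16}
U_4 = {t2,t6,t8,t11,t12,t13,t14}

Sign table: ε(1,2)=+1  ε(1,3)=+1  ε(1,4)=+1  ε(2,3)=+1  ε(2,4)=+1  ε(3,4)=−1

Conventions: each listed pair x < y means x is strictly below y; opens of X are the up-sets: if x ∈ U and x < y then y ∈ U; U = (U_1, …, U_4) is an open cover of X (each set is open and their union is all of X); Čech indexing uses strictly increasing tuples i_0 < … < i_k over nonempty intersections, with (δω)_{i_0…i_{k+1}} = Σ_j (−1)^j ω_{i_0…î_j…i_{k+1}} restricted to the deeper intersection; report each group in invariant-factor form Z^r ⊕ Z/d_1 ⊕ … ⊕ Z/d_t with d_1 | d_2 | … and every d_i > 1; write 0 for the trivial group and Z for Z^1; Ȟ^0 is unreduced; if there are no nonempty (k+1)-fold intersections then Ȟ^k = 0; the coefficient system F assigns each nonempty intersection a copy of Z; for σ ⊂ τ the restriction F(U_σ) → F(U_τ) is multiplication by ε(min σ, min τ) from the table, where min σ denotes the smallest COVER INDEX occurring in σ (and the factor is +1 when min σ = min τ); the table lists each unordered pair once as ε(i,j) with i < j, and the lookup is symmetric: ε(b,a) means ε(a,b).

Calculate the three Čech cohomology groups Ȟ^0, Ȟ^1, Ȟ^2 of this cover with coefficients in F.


nonempty overlaps:
  U12={t7,t9} U14={t12,t14} U23={t1} U34={t2,t8,t13}
C dims 4,4; δ0: rk 4, SNF 1^3·2
degree 0: 4−4−0 = 0 → Ȟ^0 ≅ 0
degree 1: 4−0−4 = 0 plus torsion [2] → Ȟ^1 ≅ Z/2
degree 2: 0−0−0 = 0 → Ȟ^2 ≅ 0

Ȟ^0 = 0,  Ȟ^1 = Z/2,  Ȟ^2 = 0
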